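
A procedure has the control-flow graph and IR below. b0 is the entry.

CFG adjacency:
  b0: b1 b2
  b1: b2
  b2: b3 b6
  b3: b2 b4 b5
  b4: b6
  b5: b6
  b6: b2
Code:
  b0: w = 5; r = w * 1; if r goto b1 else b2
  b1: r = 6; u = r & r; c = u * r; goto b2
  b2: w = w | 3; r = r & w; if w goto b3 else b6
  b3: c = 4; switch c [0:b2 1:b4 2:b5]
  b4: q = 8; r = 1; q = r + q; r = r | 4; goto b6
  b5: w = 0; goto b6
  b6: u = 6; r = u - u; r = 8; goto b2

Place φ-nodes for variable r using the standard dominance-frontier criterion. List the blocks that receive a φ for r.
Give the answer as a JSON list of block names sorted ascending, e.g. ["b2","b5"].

idom tree: b1←b0 b2←b0 b3←b2 b4←b3 b5←b3 b6←b2
Join-block Dom:
  b2: preds {b0,b1,b3,b6}: {b0} ∩ {b0,b1} ∩ {b0,b2,b3} ∩ {b0,b2,b6} = {b0}; idom=b0
  b6: preds {b2,b4,b5}: {b0,b2} ∩ {b0,b2,b3,b4} ∩ {b0,b2,b3,b5} = {b0,b2}; idom=b2

Frontier:
  join b2 pred b0: · stop@b0
  join b2 pred b1: b1 stop@b0
  join b2 pred b3: b3→b2 stop@b0
  join b2 pred b6: b6→b2 stop@b0
  join b6 pred b2: · stop@b2
  join b6 pred b4: b4→b3 stop@b2
  join b6 pred b5: b5→b3 stop@b2
  DF(b0)=∅
  DF(b1)={b2}
  DF(b2)={b2}
  DF(b3)={b2,b6}
  DF(b4)={b6}
  DF(b5)={b6}
  DF(b6)={b2}

φ for r: defs {b0,b1,b2,b4,b6}
  DF⁺ = {b2,b6}

Answer: ["b2", "b6"]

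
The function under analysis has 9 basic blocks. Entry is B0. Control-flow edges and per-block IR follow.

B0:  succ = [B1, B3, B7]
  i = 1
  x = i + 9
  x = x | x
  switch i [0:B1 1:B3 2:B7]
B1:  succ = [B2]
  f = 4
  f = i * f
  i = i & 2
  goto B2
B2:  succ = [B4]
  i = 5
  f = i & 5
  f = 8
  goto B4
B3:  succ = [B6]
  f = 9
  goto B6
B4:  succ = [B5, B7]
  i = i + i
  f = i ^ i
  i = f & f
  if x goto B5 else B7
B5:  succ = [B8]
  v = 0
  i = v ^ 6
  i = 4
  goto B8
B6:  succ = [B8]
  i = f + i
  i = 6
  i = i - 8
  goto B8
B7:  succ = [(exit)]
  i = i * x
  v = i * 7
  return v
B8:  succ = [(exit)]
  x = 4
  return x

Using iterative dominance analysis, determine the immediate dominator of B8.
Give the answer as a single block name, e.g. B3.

idom tree: B1←B0 B2←B1 B3←B0 B4←B2 B5←B4 B6←B3 B7←B0 B8←B0
Dom at joins:
  B7: preds {B0,B4}: {B0} ∩ {B0,B1,B2,B4} = {B0}; idom=B0
  B8: preds {B5,B6}: {B0,B1,B2,B4,B5} ∩ {B0,B3,B6} = {B0}; idom=B0

idom(B8) = B0

Answer: B0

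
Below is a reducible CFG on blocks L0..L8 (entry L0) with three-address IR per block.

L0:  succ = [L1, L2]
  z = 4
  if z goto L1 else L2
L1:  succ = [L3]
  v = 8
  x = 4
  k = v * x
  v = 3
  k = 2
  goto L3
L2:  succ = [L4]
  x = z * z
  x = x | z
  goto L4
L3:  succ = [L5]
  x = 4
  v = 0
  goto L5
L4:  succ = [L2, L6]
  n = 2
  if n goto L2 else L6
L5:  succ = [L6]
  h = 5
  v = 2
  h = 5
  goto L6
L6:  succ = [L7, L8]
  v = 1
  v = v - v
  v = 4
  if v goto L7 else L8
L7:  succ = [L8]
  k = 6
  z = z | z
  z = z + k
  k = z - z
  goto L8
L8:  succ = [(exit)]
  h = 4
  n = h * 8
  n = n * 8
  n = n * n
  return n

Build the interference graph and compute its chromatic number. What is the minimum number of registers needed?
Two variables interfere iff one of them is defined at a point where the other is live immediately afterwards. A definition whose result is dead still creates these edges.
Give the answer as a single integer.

Answer: 3

Working:
Per-block:
  L0 def {z} use ∅
  L1 def {k,v,x} use ∅
  L2 def {x} use {z}
  L3 def {v,x} use ∅
  L4 def {n} use ∅
  L5 def {h,v} use ∅
  L6 def {v} use ∅
  L7 def {k,z} use {z}
  L8 def {h,n} use ∅

Liveness:
  live L0: ∅→{z}
  live L1: {z}→{z}
  live L2: {z}→{z}
  live L3: {z}→{z}
  live L4: {z}→{z}
  live L5: {z}→{z}
  live L6: {z}→{z}
  live L7: {z}→∅
  live L8: ∅→∅

Conflict graph:
  h — {z}
  k — {z}
  n — {z}
  v — {x,z}
  x — {v,z}
  z — {h,k,n,v,x}

Colouring:
  lower bound: {v,x,z} mutually conflict ⇒ χ ≥ 3
  assign h→c1 k→c1 n→c1 v→c1 x→c2 z→c0 — no edge inside a register ⇒ χ ≤ 3
  χ = 3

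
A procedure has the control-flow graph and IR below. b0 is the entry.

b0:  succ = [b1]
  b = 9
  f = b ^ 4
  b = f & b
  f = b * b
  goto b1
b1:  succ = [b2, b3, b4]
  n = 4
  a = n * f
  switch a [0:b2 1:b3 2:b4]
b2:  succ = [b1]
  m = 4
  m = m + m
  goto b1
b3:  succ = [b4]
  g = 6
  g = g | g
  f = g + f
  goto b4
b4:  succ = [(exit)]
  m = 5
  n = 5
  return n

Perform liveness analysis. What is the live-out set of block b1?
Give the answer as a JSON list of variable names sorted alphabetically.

Block summaries:
  b0: def={b,f} ue=∅
  b1: def={a,n} ue={f}
  b2: def={m} ue=∅
  b3: def={f,g} ue={f}
  b4: def={m,n} ue=∅

Live sets:
  live b0: ∅→{f}
  live b1: {f}→{f}
  live b2: {f}→{f}
  live b3: {f}→∅
  live b4: ∅→∅

live-out(b1) = ["f"]

Answer: ["f"]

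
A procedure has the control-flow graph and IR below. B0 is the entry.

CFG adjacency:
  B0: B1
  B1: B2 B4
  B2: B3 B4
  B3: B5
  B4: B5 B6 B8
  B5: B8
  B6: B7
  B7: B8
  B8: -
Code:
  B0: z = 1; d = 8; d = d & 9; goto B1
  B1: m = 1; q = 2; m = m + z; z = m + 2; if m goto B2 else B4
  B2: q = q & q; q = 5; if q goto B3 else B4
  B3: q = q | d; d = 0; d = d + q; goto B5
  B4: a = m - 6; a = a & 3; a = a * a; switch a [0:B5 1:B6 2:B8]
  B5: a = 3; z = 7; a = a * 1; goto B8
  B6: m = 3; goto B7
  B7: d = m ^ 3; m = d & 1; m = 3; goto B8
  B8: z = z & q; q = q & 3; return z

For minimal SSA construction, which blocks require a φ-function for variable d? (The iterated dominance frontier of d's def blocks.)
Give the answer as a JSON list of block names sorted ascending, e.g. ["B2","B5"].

idom tree: B1←B0 B2←B1 B3←B2 B4←B1 B5←B1 B6←B4 B7←B6 B8←B1
Dom at joins:
  B4: preds {B1,B2}: {B0,B1} ∩ {B0,B1,B2} = {B0,B1}; idom=B1
  B5: preds {B3,B4}: {B0,B1,B2,B3} ∩ {B0,B1,B4} = {B0,B1}; idom=B1
  B8: preds {B4,B5,B7}: {B0,B1,B4} ∩ {B0,B1,B5} ∩ {B0,B1,B4,B6,B7} = {B0,B1}; idom=B1

DF derivation:
  join B4 pred B1: · stop@B1
  join B4 pred B2: B2 stop@B1
  join B5 pred B3: B3→B2 stop@B1
  join B5 pred B4: B4 stop@B1
  join B8 pred B4: B4 stop@B1
  join B8 pred B5: B5 stop@B1
  join B8 pred B7: B7→B6→B4 stop@B1
  B0 → ∅
  B1 → ∅
  B2 → {B4,B5}
  B3 → {B5}
  B4 → {B5,B8}
  B5 → {B8}
  B6 → {B8}
  B7 → {B8}
  B8 → ∅

φ for d: defs {B0,B3,B7}
  DF⁺ = {B5,B8}

Answer: ["B5", "B8"]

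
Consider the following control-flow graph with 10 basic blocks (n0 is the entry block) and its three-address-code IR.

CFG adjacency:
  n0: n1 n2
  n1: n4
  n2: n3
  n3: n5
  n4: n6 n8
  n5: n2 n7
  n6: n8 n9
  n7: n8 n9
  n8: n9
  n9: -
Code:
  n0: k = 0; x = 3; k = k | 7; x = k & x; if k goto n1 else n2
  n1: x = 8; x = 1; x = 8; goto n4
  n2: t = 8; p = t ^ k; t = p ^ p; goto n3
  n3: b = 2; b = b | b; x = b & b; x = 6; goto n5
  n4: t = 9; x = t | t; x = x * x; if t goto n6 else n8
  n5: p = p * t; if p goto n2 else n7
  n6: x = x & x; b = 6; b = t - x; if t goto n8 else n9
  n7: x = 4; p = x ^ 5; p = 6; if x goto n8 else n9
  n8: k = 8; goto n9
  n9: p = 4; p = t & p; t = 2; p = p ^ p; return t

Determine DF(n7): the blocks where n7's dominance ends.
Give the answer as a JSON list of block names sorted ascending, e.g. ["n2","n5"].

Answer: ["n8", "n9"]

Derivation:
idom tree: n1←n0 n2←n0 n3←n2 n4←n1 n5←n3 n6←n4 n7←n5 n8←n0 n9←n0
Dom∩ at merges:
  n2: preds {n0,n5}: {n0} ∩ {n0,n2,n3,n5} = {n0}; idom=n0
  n8: preds {n4,n6,n7}: {n0,n1,n4} ∩ {n0,n1,n4,n6} ∩ {n0,n2,n3,n5,n7} = {n0}; idom=n0
  n9: preds {n6,n7,n8}: {n0,n1,n4,n6} ∩ {n0,n2,n3,n5,n7} ∩ {n0,n8} = {n0}; idom=n0

Frontier:
  join n2 pred n0: · stop@n0
  join n2 pred n5: n5→n3→n2 stop@n0
  join n8 pred n4: n4→n1 stop@n0
  join n8 pred n6: n6→n4→n1 stop@n0
  join n8 pred n7: n7→n5→n3→n2 stop@n0
  join n9 pred n6: n6→n4→n1 stop@n0
  join n9 pred n7: n7→n5→n3→n2 stop@n0
  join n9 pred n8: n8 stop@n0
  DF(n0)=∅
  DF(n1)={n8,n9}
  DF(n2)={n2,n8,n9}
  DF(n3)={n2,n8,n9}
  DF(n4)={n8,n9}
  DF(n5)={n2,n8,n9}
  DF(n6)={n8,n9}
  DF(n7)={n8,n9}
  DF(n8)={n9}
  DF(n9)=∅

DF(n7) = ["n8", "n9"]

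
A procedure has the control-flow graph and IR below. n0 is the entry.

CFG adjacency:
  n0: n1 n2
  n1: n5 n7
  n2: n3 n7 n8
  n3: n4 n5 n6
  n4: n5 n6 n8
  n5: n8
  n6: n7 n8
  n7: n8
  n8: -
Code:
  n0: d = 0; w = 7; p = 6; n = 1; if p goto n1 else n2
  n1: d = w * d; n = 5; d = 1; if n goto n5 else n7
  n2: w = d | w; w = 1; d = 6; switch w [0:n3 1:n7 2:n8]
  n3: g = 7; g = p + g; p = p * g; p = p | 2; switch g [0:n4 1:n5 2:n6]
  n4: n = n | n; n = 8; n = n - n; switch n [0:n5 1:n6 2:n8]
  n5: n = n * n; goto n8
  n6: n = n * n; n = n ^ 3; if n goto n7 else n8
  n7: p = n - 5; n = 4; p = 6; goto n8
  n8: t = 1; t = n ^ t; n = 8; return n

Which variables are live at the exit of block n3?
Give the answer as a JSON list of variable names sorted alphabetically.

Answer: ["n"]

Working:
Block summaries:
  n0: {d,n,p,w} / ∅
  n1: {d,n} / {d,w}
  n2: {d,w} / {d,w}
  n3: {g,p} / {p}
  n4: {n} / {n}
  n5: {n} / {n}
  n6: {n} / {n}
  n7: {n,p} / {n}
  n8: {n,t} / {n}

Liveness:
  n0 li=∅ lo={d,n,p,w}
  n1 li={d,w} lo={n}
  n2 li={d,n,p,w} lo={n,p}
  n3 li={n,p} lo={n}
  n4 li={n} lo={n}
  n5 li={n} lo={n}
  n6 li={n} lo={n}
  n7 li={n} lo={n}
  n8 li={n} lo=∅

live-out(n3) = ["n"]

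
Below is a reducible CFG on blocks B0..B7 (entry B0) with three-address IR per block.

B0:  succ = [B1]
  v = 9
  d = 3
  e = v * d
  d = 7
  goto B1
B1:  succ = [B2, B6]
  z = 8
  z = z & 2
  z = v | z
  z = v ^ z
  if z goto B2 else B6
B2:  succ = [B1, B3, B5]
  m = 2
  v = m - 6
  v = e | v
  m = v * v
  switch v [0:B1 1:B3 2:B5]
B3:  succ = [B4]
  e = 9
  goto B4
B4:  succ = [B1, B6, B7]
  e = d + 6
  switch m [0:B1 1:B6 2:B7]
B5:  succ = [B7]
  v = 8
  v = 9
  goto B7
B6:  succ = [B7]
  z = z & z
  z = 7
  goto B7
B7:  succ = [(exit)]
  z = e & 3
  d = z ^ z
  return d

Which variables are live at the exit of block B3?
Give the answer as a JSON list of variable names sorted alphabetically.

Per-block:
  B0: def={d,e,v} ue=∅
  B1: def={z} ue={v}
  B2: def={m,v} ue={e}
  B3: def={e} ue=∅
  B4: def={e} ue={d,m}
  B5: def={v} ue=∅
  B6: def={z} ue={z}
  B7: def={d,z} ue={e}

Liveness:
  live B0: ∅→{d,e,v}
  live B1: {d,e,v}→{d,e,z}
  live B2: {d,e,z}→{d,e,m,v,z}
  live B3: {d,m,v,z}→{d,m,v,z}
  live B4: {d,m,v,z}→{d,e,v,z}
  live B5: {e}→{e}
  live B6: {e,z}→{e}
  live B7: {e}→∅

live-out(B3) = ["d", "m", "v", "z"]

Answer: ["d", "m", "v", "z"]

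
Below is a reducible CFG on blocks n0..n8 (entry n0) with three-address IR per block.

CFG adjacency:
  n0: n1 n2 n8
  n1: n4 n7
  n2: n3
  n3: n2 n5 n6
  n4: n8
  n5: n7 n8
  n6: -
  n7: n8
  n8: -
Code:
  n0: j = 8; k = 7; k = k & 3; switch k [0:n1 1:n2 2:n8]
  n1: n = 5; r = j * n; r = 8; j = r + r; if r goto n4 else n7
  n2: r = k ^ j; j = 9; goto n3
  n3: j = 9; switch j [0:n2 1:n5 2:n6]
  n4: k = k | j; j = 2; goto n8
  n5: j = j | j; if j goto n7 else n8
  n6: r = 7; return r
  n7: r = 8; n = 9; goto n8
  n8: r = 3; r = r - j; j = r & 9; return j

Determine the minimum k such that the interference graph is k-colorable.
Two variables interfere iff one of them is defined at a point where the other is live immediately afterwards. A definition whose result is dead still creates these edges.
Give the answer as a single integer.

Answer: 3

Derivation:
Block summaries:
  n0: {j,k} / ∅
  n1: {j,n,r} / {j}
  n2: {j,r} / {j,k}
  n3: {j} / ∅
  n4: {j,k} / {j,k}
  n5: {j} / {j}
  n6: {r} / ∅
  n7: {n,r} / ∅
  n8: {j,r} / {j}

Liveness:
  n0 li=∅ lo={j,k}
  n1 li={j,k} lo={j,k}
  n2 li={j,k} lo={k}
  n3 li={k} lo={j,k}
  n4 li={j,k} lo={j}
  n5 li={j} lo={j}
  n6 li=∅ lo=∅
  n7 li={j} lo={j}
  n8 li={j} lo=∅

Interfere edges:
  j↔{k,n,r}
  k↔{j,n,r}
  n↔{j,k}
  r↔{j,k}

Colouring:
  {j,k,n} pairwise interfere (3-clique) ⇒ χ ≥ 3
  3-colouring: R0={j}  R1={k}  R2={n,r}
  χ = 3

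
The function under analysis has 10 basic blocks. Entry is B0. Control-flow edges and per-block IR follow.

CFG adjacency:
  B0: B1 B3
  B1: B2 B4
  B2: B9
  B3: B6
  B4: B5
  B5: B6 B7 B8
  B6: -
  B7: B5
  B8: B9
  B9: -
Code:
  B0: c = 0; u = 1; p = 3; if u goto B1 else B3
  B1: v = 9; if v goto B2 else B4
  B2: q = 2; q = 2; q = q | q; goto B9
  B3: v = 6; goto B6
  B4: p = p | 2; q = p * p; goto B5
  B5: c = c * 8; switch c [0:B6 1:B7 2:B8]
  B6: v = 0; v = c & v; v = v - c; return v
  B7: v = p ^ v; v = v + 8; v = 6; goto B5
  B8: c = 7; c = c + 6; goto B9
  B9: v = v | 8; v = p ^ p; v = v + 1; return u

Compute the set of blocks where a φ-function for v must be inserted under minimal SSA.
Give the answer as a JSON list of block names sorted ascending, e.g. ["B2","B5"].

idom tree: B1←B0 B2←B1 B3←B0 B4←B1 B5←B4 B6←B0 B7←B5 B8←B5 B9←B1
Dom∩ at merges:
  B5: preds {B4,B7}: {B0,B1,B4} ∩ {B0,B1,B4,B5,B7} = {B0,B1,B4}; idom=B4
  B6: preds {B3,B5}: {B0,B3} ∩ {B0,B1,B4,B5} = {B0}; idom=B0
  B9: preds {B2,B8}: {B0,B1,B2} ∩ {B0,B1,B4,B5,B8} = {B0,B1}; idom=B1

DF walk-up:
  join B5 pred B4: · stop@B4
  join B5 pred B7: B7→B5 stop@B4
  join B6 pred B3: B3 stop@B0
  join B6 pred B5: B5→B4→B1 stop@B0
  join B9 pred B2: B2 stop@B1
  join B9 pred B8: B8→B5→B4 stop@B1
  DF(B0)=∅
  DF(B1)={B6}
  DF(B2)={B9}
  DF(B3)={B6}
  DF(B4)={B6,B9}
  DF(B5)={B5,B6,B9}
  DF(B6)=∅
  DF(B7)={B5}
  DF(B8)={B9}
  DF(B9)=∅

φ for v: defs {B1,B3,B6,B7,B9}
  DF⁺ = {B5,B6,B9}

Answer: ["B5", "B6", "B9"]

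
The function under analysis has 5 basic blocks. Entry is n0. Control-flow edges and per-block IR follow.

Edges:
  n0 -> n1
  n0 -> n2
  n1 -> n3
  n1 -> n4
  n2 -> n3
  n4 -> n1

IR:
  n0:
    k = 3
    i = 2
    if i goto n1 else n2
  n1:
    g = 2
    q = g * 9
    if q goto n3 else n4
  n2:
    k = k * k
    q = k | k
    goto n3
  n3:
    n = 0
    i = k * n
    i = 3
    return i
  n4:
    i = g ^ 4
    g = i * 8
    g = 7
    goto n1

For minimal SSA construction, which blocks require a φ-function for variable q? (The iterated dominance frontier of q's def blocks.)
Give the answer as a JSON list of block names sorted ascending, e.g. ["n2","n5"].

idom tree: n1←n0 n2←n0 n3←n0 n4←n1
Dom at joins:
  n1: preds {n0,n4}: {n0} ∩ {n0,n1,n4} = {n0}; idom=n0
  n3: preds {n1,n2}: {n0,n1} ∩ {n0,n2} = {n0}; idom=n0

Frontier:
  n1←n0: walk · to n0
  n1←n4: walk n4→n1 to n0
  n3←n1: walk n1 to n0
  n3←n2: walk n2 to n0
  DF(n0)=∅
  DF(n1)={n1,n3}
  DF(n2)={n3}
  DF(n3)=∅
  DF(n4)={n1}

φ for q: defs {n1,n2}
  DF⁺ = {n1,n3}

Answer: ["n1", "n3"]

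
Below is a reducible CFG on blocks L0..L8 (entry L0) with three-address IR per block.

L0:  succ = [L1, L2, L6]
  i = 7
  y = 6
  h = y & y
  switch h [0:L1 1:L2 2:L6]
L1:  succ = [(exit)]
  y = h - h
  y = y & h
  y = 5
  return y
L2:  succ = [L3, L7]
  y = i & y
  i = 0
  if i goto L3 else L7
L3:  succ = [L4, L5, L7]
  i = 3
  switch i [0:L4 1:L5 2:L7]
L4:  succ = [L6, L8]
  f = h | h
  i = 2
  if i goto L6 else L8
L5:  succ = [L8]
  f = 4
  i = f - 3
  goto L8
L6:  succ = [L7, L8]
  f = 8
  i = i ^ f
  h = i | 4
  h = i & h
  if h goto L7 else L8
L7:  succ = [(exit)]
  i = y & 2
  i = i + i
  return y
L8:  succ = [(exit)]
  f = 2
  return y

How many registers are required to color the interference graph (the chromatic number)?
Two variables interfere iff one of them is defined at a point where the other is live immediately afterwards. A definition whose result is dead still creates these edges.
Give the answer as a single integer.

Answer: 3

Working:
Per-block:
  L0: def={h,i,y} ue=∅
  L1: def={y} ue={h}
  L2: def={i,y} ue={i,y}
  L3: def={i} ue=∅
  L4: def={f,i} ue={h}
  L5: def={f,i} ue=∅
  L6: def={f,h,i} ue={i}
  L7: def={i} ue={y}
  L8: def={f} ue={y}

Live sets:
  L0 li=∅ lo={h,i,y}
  L1 li={h} lo=∅
  L2 li={h,i,y} lo={h,y}
  L3 li={h,y} lo={h,y}
  L4 li={h,y} lo={i,y}
  L5 li={y} lo={y}
  L6 li={i,y} lo={y}
  L7 li={y} lo=∅
  L8 li={y} lo=∅

Conflict graph:
  f↔{i,y}
  h↔{i,y}
  i↔{f,h,y}
  y↔{f,h,i}

Chromatic number:
  {f,i,y} pairwise interfere (3-clique) ⇒ χ ≥ 3
  3-colouring: r0={i}  r1={y}  r2={f,h}
  χ = 3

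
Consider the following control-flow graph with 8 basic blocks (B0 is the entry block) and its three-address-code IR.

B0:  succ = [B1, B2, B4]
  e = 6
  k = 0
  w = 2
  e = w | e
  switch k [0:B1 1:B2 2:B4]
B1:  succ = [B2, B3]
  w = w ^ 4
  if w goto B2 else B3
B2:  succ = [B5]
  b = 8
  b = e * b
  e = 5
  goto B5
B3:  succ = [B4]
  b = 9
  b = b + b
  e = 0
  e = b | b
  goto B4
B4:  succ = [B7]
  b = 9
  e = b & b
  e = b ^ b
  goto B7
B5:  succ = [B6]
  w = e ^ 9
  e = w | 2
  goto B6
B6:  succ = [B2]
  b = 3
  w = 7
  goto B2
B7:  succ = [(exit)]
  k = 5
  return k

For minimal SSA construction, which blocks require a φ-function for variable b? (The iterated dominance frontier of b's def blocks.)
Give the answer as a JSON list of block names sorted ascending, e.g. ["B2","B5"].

idom tree: B1←B0 B2←B0 B3←B1 B4←B0 B5←B2 B6←B5 B7←B4
Dom∩ at merges:
  B2: preds {B0,B1,B6}: {B0} ∩ {B0,B1} ∩ {B0,B2,B5,B6} = {B0}; idom=B0
  B4: preds {B0,B3}: {B0} ∩ {B0,B1,B3} = {B0}; idom=B0

DF derivation:
  join B2 pred B0: · stop@B0
  join B2 pred B1: B1 stop@B0
  join B2 pred B6: B6→B5→B2 stop@B0
  join B4 pred B0: · stop@B0
  join B4 pred B3: B3→B1 stop@B0
  DF(B0)=∅
  DF(B1)={B2,B4}
  DF(B2)={B2}
  DF(B3)={B4}
  DF(B4)=∅
  DF(B5)={B2}
  DF(B6)={B2}
  DF(B7)=∅

φ for b: defs {B2,B3,B4,B6}
  DF⁺ = {B2,B4}

Answer: ["B2", "B4"]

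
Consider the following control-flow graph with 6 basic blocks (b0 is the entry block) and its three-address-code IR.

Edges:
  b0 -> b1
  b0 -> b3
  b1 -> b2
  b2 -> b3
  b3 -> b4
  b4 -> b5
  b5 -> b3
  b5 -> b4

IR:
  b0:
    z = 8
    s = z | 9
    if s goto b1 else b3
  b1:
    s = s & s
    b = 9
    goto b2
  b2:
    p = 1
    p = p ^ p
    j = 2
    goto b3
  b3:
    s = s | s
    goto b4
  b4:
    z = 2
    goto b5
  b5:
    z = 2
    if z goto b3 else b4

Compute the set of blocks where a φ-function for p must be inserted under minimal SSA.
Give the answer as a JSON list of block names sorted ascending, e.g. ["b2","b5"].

idom tree: b1←b0 b2←b1 b3←b0 b4←b3 b5←b4
Dom at joins:
  b3: preds {b0,b2,b5}: {b0} ∩ {b0,b1,b2} ∩ {b0,b3,b4,b5} = {b0}; idom=b0
  b4: preds {b3,b5}: {b0,b3} ∩ {b0,b3,b4,b5} = {b0,b3}; idom=b3

DF walk-up:
  join b3 pred b0: · stop@b0
  join b3 pred b2: b2→b1 stop@b0
  join b3 pred b5: b5→b4→b3 stop@b0
  join b4 pred b3: · stop@b3
  join b4 pred b5: b5→b4 stop@b3
  b0: DF=∅
  b1: DF={b3}
  b2: DF={b3}
  b3: DF={b3}
  b4: DF={b3,b4}
  b5: DF={b3,b4}

φ for p: defs {b2}
  DF⁺ = {b3}

Answer: ["b3"]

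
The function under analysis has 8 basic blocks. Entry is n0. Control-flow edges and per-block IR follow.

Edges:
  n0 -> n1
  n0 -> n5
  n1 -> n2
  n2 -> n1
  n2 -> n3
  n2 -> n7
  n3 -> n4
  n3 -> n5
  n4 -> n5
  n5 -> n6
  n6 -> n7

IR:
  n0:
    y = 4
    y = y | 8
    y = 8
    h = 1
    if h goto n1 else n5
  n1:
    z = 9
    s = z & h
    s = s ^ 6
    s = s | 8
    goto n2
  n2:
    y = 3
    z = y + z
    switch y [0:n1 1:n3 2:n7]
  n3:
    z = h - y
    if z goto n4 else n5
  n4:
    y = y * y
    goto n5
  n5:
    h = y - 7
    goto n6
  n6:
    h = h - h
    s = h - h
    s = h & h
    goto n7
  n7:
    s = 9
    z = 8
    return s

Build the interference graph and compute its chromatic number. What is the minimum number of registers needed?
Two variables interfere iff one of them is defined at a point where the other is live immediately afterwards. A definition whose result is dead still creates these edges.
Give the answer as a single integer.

Per-block:
  n0: {h,y} / ∅
  n1: {s,z} / {h}
  n2: {y,z} / {z}
  n3: {z} / {h,y}
  n4: {y} / {y}
  n5: {h} / {y}
  n6: {h,s} / {h}
  n7: {s,z} / ∅

Live sets:
  n0 li=∅ lo={h,y}
  n1 li={h} lo={h,z}
  n2 li={h,z} lo={h,y}
  n3 li={h,y} lo={y}
  n4 li={y} lo={y}
  n5 li={y} lo={h}
  n6 li={h} lo=∅
  n7 li=∅ lo=∅

Interference:
  h — {s,y,z}
  s — {h,z}
  y — {h,z}
  z — {h,s,y}

Chromatic number:
  clique {h,s,z} ⇒ need ≥ 3
  3-colouring: R0={h}  R1={z}  R2={s,y}
  χ = 3

Answer: 3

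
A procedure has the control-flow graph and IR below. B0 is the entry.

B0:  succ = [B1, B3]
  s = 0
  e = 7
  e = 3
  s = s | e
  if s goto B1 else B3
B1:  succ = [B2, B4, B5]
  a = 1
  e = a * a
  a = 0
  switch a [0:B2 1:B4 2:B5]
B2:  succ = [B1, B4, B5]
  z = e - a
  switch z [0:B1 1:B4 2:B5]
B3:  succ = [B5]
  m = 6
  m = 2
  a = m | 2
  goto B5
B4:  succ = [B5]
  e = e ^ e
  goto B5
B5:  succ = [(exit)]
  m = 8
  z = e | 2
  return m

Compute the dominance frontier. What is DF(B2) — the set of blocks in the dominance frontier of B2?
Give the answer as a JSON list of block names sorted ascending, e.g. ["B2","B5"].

Answer: ["B1", "B4", "B5"]

Derivation:
idom tree: B1←B0 B2←B1 B3←B0 B4←B1 B5←B0
Join-block Dom:
  B1: preds {B0,B2}: {B0} ∩ {B0,B1,B2} = {B0}; idom=B0
  B4: preds {B1,B2}: {B0,B1} ∩ {B0,B1,B2} = {B0,B1}; idom=B1
  B5: preds {B1,B2,B3,B4}: {B0,B1} ∩ {B0,B1,B2} ∩ {B0,B3} ∩ {B0,B1,B4} = {B0}; idom=B0

DF walk-up:
  B1←B0: walk · to B0
  B1←B2: walk B2→B1 to B0
  B4←B1: walk · to B1
  B4←B2: walk B2 to B1
  B5←B1: walk B1 to B0
  B5←B2: walk B2→B1 to B0
  B5←B3: walk B3 to B0
  B5←B4: walk B4→B1 to B0
  B0: DF=∅
  B1: DF={B1,B5}
  B2: DF={B1,B4,B5}
  B3: DF={B5}
  B4: DF={B5}
  B5: DF=∅

DF(B2) = ["B1", "B4", "B5"]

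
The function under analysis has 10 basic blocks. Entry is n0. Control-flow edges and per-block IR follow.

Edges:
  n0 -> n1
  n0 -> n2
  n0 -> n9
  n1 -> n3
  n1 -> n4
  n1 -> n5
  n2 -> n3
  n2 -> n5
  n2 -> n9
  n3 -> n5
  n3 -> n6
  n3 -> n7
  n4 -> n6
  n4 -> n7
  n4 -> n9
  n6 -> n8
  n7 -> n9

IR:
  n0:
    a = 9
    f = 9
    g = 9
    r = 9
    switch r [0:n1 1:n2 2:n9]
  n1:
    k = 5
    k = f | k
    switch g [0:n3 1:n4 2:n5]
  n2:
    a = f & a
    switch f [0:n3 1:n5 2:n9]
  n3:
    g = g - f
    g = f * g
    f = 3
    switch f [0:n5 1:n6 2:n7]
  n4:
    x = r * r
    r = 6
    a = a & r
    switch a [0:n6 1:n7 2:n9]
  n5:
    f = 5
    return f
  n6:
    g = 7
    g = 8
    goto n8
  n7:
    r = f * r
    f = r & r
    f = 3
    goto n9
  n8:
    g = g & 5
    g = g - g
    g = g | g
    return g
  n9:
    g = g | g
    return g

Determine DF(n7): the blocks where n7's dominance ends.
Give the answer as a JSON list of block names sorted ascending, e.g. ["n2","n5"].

Answer: ["n9"]

Analysis:
idom tree: n1←n0 n2←n0 n3←n0 n4←n1 n5←n0 n6←n0 n7←n0 n8←n6 n9←n0
Dom∩ at merges:
  n3: preds {n1,n2}: {n0,n1} ∩ {n0,n2} = {n0}; idom=n0
  n5: preds {n1,n2,n3}: {n0,n1} ∩ {n0,n2} ∩ {n0,n3} = {n0}; idom=n0
  n6: preds {n3,n4}: {n0,n3} ∩ {n0,n1,n4} = {n0}; idom=n0
  n7: preds {n3,n4}: {n0,n3} ∩ {n0,n1,n4} = {n0}; idom=n0
  n9: preds {n0,n2,n4,n7}: {n0} ∩ {n0,n2} ∩ {n0,n1,n4} ∩ {n0,n7} = {n0}; idom=n0

Frontier:
  n3←n1: walk n1 to n0
  n3←n2: walk n2 to n0
  n5←n1: walk n1 to n0
  n5←n2: walk n2 to n0
  n5←n3: walk n3 to n0
  n6←n3: walk n3 to n0
  n6←n4: walk n4→n1 to n0
  n7←n3: walk n3 to n0
  n7←n4: walk n4→n1 to n0
  n9←n0: walk · to n0
  n9←n2: walk n2 to n0
  n9←n4: walk n4→n1 to n0
  n9←n7: walk n7 to n0
  n0: DF=∅
  n1: DF={n3,n5,n6,n7,n9}
  n2: DF={n3,n5,n9}
  n3: DF={n5,n6,n7}
  n4: DF={n6,n7,n9}
  n5: DF=∅
  n6: DF=∅
  n7: DF={n9}
  n8: DF=∅
  n9: DF=∅

DF(n7) = ["n9"]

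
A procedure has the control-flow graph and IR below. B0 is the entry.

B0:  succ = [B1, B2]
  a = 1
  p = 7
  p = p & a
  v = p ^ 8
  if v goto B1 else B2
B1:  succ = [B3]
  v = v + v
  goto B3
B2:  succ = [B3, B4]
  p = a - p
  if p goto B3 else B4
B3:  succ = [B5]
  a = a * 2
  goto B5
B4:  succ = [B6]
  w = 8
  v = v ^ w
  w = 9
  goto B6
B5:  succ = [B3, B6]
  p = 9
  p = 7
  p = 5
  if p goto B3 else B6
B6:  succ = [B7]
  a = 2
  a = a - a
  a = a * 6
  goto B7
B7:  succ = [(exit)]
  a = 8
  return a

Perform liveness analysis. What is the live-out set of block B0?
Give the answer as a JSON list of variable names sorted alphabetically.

Answer: ["a", "p", "v"]

Analysis:
def/use:
  B0 def {a,p,v} use ∅
  B1 def {v} use {v}
  B2 def {p} use {a,p}
  B3 def {a} use {a}
  B4 def {v,w} use {v}
  B5 def {p} use ∅
  B6 def {a} use ∅
  B7 def {a} use ∅

Backward fixpoint:
  B0: in=∅ out={a,p,v}
  B1: in={a,v} out={a}
  B2: in={a,p,v} out={a,v}
  B3: in={a} out={a}
  B4: in={v} out=∅
  B5: in={a} out={a}
  B6: in=∅ out=∅
  B7: in=∅ out=∅

live-out(B0) = ["a", "p", "v"]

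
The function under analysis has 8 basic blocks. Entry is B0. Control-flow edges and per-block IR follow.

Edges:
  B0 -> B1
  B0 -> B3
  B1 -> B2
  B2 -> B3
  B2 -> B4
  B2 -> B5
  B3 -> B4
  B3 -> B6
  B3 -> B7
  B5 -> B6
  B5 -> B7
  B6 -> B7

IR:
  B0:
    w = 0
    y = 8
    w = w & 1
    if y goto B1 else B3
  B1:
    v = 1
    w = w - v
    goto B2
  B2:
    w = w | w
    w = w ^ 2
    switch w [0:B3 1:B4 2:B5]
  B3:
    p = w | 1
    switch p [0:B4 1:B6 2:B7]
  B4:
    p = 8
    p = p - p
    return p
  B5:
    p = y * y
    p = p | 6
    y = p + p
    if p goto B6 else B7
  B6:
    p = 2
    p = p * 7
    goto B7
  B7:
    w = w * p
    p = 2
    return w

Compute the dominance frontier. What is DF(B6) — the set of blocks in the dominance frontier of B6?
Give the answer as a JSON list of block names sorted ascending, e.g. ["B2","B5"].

idom tree: B1←B0 B2←B1 B3←B0 B4←B0 B5←B2 B6←B0 B7←B0
Join-block Dom:
  B3: preds {B0,B2}: {B0} ∩ {B0,B1,B2} = {B0}; idom=B0
  B4: preds {B2,B3}: {B0,B1,B2} ∩ {B0,B3} = {B0}; idom=B0
  B6: preds {B3,B5}: {B0,B3} ∩ {B0,B1,B2,B5} = {B0}; idom=B0
  B7: preds {B3,B5,B6}: {B0,B3} ∩ {B0,B1,B2,B5} ∩ {B0,B6} = {B0}; idom=B0

DF derivation:
  B3←B0: walk · to B0
  B3←B2: walk B2→B1 to B0
  B4←B2: walk B2→B1 to B0
  B4←B3: walk B3 to B0
  B6←B3: walk B3 to B0
  B6←B5: walk B5→B2→B1 to B0
  B7←B3: walk B3 to B0
  B7←B5: walk B5→B2→B1 to B0
  B7←B6: walk B6 to B0
  B0 → ∅
  B1 → {B3,B4,B6,B7}
  B2 → {B3,B4,B6,B7}
  B3 → {B4,B6,B7}
  B4 → ∅
  B5 → {B6,B7}
  B6 → {B7}
  B7 → ∅

DF(B6) = ["B7"]

Answer: ["B7"]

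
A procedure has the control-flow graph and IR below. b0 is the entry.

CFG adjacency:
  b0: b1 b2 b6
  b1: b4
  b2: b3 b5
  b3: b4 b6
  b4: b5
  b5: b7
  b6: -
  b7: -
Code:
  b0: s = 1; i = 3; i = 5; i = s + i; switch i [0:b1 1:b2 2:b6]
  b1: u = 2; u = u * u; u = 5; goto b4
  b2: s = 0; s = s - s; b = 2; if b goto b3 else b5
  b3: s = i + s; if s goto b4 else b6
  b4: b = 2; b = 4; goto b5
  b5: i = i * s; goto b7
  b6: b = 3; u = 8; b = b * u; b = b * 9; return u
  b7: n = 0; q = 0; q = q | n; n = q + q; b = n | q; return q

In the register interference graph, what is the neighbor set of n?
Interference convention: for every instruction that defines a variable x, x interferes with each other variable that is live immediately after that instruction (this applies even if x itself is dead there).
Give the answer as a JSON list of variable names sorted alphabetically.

Answer: ["q"]

Working:
Per-block:
  b0: {i,s} / ∅
  b1: {u} / ∅
  b2: {b,s} / ∅
  b3: {s} / {i,s}
  b4: {b} / ∅
  b5: {i} / {i,s}
  b6: {b,u} / ∅
  b7: {b,n,q} / ∅

Backward fixpoint:
  b0: in=∅ out={i,s}
  b1: in={i,s} out={i,s}
  b2: in={i} out={i,s}
  b3: in={i,s} out={i,s}
  b4: in={i,s} out={i,s}
  b5: in={i,s} out=∅
  b6: in=∅ out=∅
  b7: in=∅ out=∅

Conflict graph:
  b: {i,q,s,u}
  i: {b,s,u}
  n: {q}
  q: {b,n}
  s: {b,i,u}
  u: {b,i,s}

N(n) = ["q"]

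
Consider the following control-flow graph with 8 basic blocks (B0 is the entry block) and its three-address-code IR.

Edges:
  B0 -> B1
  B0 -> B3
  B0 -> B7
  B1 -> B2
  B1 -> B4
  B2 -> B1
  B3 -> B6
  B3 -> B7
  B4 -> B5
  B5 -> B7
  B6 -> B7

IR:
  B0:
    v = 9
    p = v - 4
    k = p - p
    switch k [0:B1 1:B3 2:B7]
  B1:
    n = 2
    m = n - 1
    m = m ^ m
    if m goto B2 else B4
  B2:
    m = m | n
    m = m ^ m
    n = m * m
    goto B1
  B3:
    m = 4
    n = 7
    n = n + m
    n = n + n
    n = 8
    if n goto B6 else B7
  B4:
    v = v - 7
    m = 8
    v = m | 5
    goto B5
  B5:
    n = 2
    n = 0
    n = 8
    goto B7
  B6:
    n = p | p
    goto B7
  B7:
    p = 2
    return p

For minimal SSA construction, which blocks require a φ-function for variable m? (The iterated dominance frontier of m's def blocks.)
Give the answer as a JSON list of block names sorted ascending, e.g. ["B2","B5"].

idom tree: B1←B0 B2←B1 B3←B0 B4←B1 B5←B4 B6←B3 B7←B0
Dom at joins:
  B1: preds {B0,B2}: {B0} ∩ {B0,B1,B2} = {B0}; idom=B0
  B7: preds {B0,B3,B5,B6}: {B0} ∩ {B0,B3} ∩ {B0,B1,B4,B5} ∩ {B0,B3,B6} = {B0}; idom=B0

Frontier:
  join B1 pred B0: · stop@B0
  join B1 pred B2: B2→B1 stop@B0
  join B7 pred B0: · stop@B0
  join B7 pred B3: B3 stop@B0
  join B7 pred B5: B5→B4→B1 stop@B0
  join B7 pred B6: B6→B3 stop@B0
  DF(B0)=∅
  DF(B1)={B1,B7}
  DF(B2)={B1}
  DF(B3)={B7}
  DF(B4)={B7}
  DF(B5)={B7}
  DF(B6)={B7}
  DF(B7)=∅

φ for m: defs {B1,B2,B3,B4}
  DF⁺ = {B1,B7}

Answer: ["B1", "B7"]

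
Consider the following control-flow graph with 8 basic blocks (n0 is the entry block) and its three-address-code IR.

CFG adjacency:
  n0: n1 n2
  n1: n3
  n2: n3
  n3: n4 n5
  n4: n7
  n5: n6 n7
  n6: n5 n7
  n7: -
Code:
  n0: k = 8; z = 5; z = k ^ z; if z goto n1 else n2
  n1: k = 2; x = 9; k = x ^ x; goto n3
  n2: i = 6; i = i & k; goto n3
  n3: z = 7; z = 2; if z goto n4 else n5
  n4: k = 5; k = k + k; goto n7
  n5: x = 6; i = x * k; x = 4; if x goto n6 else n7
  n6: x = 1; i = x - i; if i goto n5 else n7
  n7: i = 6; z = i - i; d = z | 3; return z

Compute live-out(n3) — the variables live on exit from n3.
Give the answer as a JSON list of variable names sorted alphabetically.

def/use:
  n0 def {k,z} use ∅
  n1 def {k,x} use ∅
  n2 def {i} use {k}
  n3 def {z} use ∅
  n4 def {k} use ∅
  n5 def {i,x} use {k}
  n6 def {i,x} use {i}
  n7 def {d,i,z} use ∅

Liveness:
  n0 li=∅ lo={k}
  n1 li=∅ lo={k}
  n2 li={k} lo={k}
  n3 li={k} lo={k}
  n4 li=∅ lo=∅
  n5 li={k} lo={i,k}
  n6 li={i,k} lo={k}
  n7 li=∅ lo=∅

live-out(n3) = ["k"]

Answer: ["k"]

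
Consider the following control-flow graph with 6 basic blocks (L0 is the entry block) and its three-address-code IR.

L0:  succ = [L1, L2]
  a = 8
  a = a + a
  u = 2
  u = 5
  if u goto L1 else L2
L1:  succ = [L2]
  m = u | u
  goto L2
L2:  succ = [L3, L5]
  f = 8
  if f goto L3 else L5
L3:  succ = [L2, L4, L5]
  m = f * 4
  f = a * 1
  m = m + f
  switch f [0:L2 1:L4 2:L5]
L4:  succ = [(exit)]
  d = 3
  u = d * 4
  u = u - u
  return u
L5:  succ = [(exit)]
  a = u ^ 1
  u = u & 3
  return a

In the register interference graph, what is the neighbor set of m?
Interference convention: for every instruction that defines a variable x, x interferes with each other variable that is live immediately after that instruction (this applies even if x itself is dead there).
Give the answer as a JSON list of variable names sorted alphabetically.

Answer: ["a", "f", "u"]

Working:
Block summaries:
  L0: def={a,u} ue=∅
  L1: def={m} ue={u}
  L2: def={f} ue=∅
  L3: def={f,m} ue={a,f}
  L4: def={d,u} ue=∅
  L5: def={a,u} ue={u}

Liveness:
  live L0: ∅→{a,u}
  live L1: {a,u}→{a,u}
  live L2: {a,u}→{a,f,u}
  live L3: {a,f,u}→{a,u}
  live L4: ∅→∅
  live L5: {u}→∅

Interference:
  a↔{f,m,u}
  d↔∅
  f↔{a,m,u}
  m↔{a,f,u}
  u↔{a,f,m}

N(m) = ["a", "f", "u"]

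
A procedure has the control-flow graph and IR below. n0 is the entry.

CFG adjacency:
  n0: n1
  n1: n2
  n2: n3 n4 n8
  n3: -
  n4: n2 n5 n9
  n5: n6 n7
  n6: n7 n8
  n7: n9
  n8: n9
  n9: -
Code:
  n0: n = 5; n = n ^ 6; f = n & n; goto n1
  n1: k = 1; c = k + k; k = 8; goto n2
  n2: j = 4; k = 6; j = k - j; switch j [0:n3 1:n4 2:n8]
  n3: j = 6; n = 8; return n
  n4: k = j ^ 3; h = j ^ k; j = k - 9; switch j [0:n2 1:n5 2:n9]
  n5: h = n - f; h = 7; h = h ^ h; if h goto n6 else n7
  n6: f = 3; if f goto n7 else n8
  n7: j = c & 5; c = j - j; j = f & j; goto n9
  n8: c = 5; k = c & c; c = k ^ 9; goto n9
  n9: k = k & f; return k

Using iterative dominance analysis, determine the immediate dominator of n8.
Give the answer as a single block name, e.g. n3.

idom tree: n1←n0 n2←n1 n3←n2 n4←n2 n5←n4 n6←n5 n7←n5 n8←n2 n9←n2
Dom at joins:
  n2: preds {n1,n4}: {n0,n1} ∩ {n0,n1,n2,n4} = {n0,n1}; idom=n1
  n7: preds {n5,n6}: {n0,n1,n2,n4,n5} ∩ {n0,n1,n2,n4,n5,n6} = {n0,n1,n2,n4,n5}; idom=n5
  n8: preds {n2,n6}: {n0,n1,n2} ∩ {n0,n1,n2,n4,n5,n6} = {n0,n1,n2}; idom=n2
  n9: preds {n4,n7,n8}: {n0,n1,n2,n4} ∩ {n0,n1,n2,n4,n5,n7} ∩ {n0,n1,n2,n8} = {n0,n1,n2}; idom=n2

idom(n8) = n2

Answer: n2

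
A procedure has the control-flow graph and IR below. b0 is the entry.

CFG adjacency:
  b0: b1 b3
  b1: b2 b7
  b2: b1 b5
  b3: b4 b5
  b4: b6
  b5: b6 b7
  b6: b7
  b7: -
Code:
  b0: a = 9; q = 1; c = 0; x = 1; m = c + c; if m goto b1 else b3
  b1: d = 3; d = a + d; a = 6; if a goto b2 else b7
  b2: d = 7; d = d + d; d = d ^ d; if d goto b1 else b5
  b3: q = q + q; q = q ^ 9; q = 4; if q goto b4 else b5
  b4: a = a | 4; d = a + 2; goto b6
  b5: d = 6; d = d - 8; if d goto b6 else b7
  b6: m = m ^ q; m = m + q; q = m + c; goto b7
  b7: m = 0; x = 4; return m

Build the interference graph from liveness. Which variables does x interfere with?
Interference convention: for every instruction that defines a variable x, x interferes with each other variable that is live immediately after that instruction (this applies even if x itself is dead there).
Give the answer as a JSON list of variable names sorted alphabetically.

Answer: ["a", "c", "m", "q"]

Derivation:
def/use:
  b0 def {a,c,m,q,x} use ∅
  b1 def {a,d} use {a}
  b2 def {d} use ∅
  b3 def {q} use {q}
  b4 def {a,d} use {a}
  b5 def {d} use ∅
  b6 def {m,q} use {c,m,q}
  b7 def {m,x} use ∅

Live sets:
  live b0: ∅→{a,c,m,q}
  live b1: {a,c,m,q}→{a,c,m,q}
  live b2: {a,c,m,q}→{a,c,m,q}
  live b3: {a,c,m,q}→{a,c,m,q}
  live b4: {a,c,m,q}→{c,m,q}
  live b5: {c,m,q}→{c,m,q}
  live b6: {c,m,q}→∅
  live b7: ∅→∅

Conflict graph:
  a: {c,d,m,q,x}
  c: {a,d,m,q,x}
  d: {a,c,m,q}
  m: {a,c,d,q,x}
  q: {a,c,d,m,x}
  x: {a,c,m,q}

N(x) = ["a", "c", "m", "q"]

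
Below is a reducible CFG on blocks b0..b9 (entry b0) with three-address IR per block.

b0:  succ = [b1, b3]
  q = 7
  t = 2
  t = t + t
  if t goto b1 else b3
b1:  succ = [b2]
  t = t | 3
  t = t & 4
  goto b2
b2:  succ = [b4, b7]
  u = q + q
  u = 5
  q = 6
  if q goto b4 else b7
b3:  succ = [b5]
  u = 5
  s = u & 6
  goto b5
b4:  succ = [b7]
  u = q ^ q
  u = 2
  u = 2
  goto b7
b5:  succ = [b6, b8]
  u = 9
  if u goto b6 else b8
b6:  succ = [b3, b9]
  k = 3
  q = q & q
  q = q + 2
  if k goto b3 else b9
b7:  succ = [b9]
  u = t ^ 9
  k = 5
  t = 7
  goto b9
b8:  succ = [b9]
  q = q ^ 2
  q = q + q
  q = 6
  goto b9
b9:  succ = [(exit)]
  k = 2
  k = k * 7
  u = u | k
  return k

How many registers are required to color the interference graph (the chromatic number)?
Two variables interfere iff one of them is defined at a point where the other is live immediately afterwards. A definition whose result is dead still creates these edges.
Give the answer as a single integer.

def/use:
  b0 def {q,t} use ∅
  b1 def {t} use {t}
  b2 def {q,u} use {q}
  b3 def {s,u} use ∅
  b4 def {u} use {q}
  b5 def {u} use ∅
  b6 def {k,q} use {q}
  b7 def {k,t,u} use {t}
  b8 def {q} use {q}
  b9 def {k,u} use {u}

Liveness:
  live b0: ∅→{q,t}
  live b1: {q,t}→{q,t}
  live b2: {q,t}→{q,t}
  live b3: {q}→{q}
  live b4: {q,t}→{t}
  live b5: {q}→{q,u}
  live b6: {q,u}→{q,u}
  live b7: {t}→{u}
  live b8: {q,u}→{u}
  live b9: {u}→∅

Conflict graph:
  k↔{q,u}
  q↔{k,s,t,u}
  s↔{q}
  t↔{q,u}
  u↔{k,q,t}

Chromatic number:
  clique {k,q,u} ⇒ need ≥ 3
  assign k→r2 q→r0 s→r1 t→r2 u→r1 — no edge inside a register ⇒ χ ≤ 3
  χ = 3

Answer: 3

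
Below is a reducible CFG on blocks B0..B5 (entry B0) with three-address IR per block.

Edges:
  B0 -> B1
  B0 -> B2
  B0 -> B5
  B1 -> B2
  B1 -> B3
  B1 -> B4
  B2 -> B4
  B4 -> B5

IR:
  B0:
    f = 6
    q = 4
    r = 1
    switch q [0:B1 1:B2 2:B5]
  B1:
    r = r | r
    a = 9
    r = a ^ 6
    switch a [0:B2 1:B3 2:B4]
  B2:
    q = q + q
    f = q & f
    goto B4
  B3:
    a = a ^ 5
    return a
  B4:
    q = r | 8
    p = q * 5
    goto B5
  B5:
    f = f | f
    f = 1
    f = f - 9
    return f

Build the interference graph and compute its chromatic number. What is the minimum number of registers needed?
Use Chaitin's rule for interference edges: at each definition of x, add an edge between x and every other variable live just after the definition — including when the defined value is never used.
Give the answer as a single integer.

Per-block:
  B0: {f,q,r} / ∅
  B1: {a,r} / {r}
  B2: {f,q} / {f,q}
  B3: {a} / {a}
  B4: {p,q} / {r}
  B5: {f} / {f}

Live sets:
  live B0: ∅→{f,q,r}
  live B1: {f,q,r}→{a,f,q,r}
  live B2: {f,q,r}→{f,r}
  live B3: {a}→∅
  live B4: {f,r}→{f}
  live B5: {f}→∅

Conflict graph:
  a: {f,q,r}
  f: {a,p,q,r}
  p: {f}
  q: {a,f,r}
  r: {a,f,q}

Chromatic number:
  lower bound: {a,f,q,r} mutually conflict ⇒ χ ≥ 4
  4-colouring: r0={f}  r1={a,p}  r2={q}  r3={r}
  χ = 4

Answer: 4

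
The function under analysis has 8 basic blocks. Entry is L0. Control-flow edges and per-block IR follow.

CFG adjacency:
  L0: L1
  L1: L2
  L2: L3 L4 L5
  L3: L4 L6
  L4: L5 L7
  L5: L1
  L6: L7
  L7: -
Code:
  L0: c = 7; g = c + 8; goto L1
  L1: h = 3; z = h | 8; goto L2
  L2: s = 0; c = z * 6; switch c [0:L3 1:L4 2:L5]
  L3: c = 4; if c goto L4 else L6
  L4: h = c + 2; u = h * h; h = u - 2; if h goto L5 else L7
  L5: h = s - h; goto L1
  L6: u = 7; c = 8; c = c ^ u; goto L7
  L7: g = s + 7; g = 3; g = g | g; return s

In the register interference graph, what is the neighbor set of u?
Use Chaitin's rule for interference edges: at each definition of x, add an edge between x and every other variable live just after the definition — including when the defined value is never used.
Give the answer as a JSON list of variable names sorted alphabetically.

Answer: ["c", "s"]

Analysis:
Block summaries:
  L0 def {c,g} use ∅
  L1 def {h,z} use ∅
  L2 def {c,s} use {z}
  L3 def {c} use ∅
  L4 def {h,u} use {c}
  L5 def {h} use {h,s}
  L6 def {c,u} use ∅
  L7 def {g} use {s}

Backward fixpoint:
  live L0: ∅→∅
  live L1: ∅→{h,z}
  live L2: {h,z}→{c,h,s}
  live L3: {s}→{c,s}
  live L4: {c,s}→{h,s}
  live L5: {h,s}→∅
  live L6: {s}→{s}
  live L7: {s}→∅

Interference:
  c: {h,s,u}
  g: {s}
  h: {c,s,z}
  s: {c,g,h,u,z}
  u: {c,s}
  z: {h,s}

N(u) = ["c", "s"]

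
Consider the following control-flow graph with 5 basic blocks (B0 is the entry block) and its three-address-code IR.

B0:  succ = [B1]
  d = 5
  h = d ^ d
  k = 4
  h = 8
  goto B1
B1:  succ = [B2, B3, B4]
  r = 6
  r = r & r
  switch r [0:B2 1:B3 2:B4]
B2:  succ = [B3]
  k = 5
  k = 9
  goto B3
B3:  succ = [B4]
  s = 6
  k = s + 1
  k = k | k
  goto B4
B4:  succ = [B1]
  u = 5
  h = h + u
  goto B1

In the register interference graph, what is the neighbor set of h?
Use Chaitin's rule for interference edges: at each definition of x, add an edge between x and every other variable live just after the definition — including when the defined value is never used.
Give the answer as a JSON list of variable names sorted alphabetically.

Per-block:
  B0: {d,h,k} / ∅
  B1: {r} / ∅
  B2: {k} / ∅
  B3: {k,s} / ∅
  B4: {h,u} / {h}

Backward fixpoint:
  live B0: ∅→{h}
  live B1: {h}→{h}
  live B2: {h}→{h}
  live B3: {h}→{h}
  live B4: {h}→{h}

Conflict graph:
  d — ∅
  h — {k,r,s,u}
  k — {h}
  r — {h}
  s — {h}
  u — {h}

N(h) = ["k", "r", "s", "u"]

Answer: ["k", "r", "s", "u"]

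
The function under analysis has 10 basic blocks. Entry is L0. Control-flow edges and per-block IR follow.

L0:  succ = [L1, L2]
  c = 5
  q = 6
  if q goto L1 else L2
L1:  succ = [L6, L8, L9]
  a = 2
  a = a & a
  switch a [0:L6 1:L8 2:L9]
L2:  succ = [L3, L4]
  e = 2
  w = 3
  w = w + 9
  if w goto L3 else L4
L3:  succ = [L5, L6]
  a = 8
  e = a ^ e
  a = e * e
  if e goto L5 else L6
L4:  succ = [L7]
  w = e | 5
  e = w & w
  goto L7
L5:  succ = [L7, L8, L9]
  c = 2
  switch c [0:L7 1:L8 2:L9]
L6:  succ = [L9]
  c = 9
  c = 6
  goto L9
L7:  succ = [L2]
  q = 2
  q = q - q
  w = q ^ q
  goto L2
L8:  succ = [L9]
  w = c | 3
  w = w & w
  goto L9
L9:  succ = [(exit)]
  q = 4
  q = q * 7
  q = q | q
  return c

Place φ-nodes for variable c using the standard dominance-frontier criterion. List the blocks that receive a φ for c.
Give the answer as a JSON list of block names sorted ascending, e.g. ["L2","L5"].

Answer: ["L2", "L6", "L7", "L8", "L9"]

Derivation:
idom tree: L1←L0 L2←L0 L3←L2 L4←L2 L5←L3 L6←L0 L7←L2 L8←L0 L9←L0
Join-block Dom:
  L2: preds {L0,L7}: {L0} ∩ {L0,L2,L7} = {L0}; idom=L0
  L6: preds {L1,L3}: {L0,L1} ∩ {L0,L2,L3} = {L0}; idom=L0
  L7: preds {L4,L5}: {L0,L2,L4} ∩ {L0,L2,L3,L5} = {L0,L2}; idom=L2
  L8: preds {L1,L5}: {L0,L1} ∩ {L0,L2,L3,L5} = {L0}; idom=L0
  L9: preds {L1,L5,L6,L8}: {L0,L1} ∩ {L0,L2,L3,L5} ∩ {L0,L6} ∩ {L0,L8} = {L0}; idom=L0

Frontier:
  L2←L0: walk · to L0
  L2←L7: walk L7→L2 to L0
  L6←L1: walk L1 to L0
  L6←L3: walk L3→L2 to L0
  L7←L4: walk L4 to L2
  L7←L5: walk L5→L3 to L2
  L8←L1: walk L1 to L0
  L8←L5: walk L5→L3→L2 to L0
  L9←L1: walk L1 to L0
  L9←L5: walk L5→L3→L2 to L0
  L9←L6: walk L6 to L0
  L9←L8: walk L8 to L0
  L0 → ∅
  L1 → {L6,L8,L9}
  L2 → {L2,L6,L8,L9}
  L3 → {L6,L7,L8,L9}
  L4 → {L7}
  L5 → {L7,L8,L9}
  L6 → {L9}
  L7 → {L2}
  L8 → {L9}
  L9 → ∅

φ for c: defs {L0,L5,L6}
  DF⁺ = {L2,L6,L7,L8,L9}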